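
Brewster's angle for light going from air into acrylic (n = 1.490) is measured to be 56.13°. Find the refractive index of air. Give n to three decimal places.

Brewster's law: tan θ_B = n₂/n₁ (light incident in air, refracted into acrylic).
n₁ = n₂ / tan θ_B = 1.490 / tan 56.13° = 1.000.

n ≈ 1.000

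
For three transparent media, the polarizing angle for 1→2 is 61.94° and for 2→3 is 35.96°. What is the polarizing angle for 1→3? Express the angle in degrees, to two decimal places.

Each Brewster angle gives a ratio: n₂/n₁ = tan 61.94° = 1.8760, n₃/n₂ = tan 35.96° = 0.7255.
n₃/n₁ = 1.3610. Then tan θ_B(1→3) = n₃/n₁, so θ_B(1→3) = arctan(1.3610) = 53.69°.

θ_B ≈ 53.69°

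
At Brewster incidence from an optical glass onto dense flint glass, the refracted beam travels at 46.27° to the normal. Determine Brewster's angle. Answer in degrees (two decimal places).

θ_B ≈ 43.73°

At Brewster's angle the reflected and refracted rays are perpendicular, so θ_B + θ_t = 90°.
θ_B = 90° − 46.27° = 43.73°.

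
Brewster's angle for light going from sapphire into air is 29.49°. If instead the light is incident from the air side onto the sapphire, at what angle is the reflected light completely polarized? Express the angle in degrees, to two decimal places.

Reversing the direction swaps n₁ and n₂, so tan θ_B' = 1/tan θ_B and θ_B' = 90° − θ_B.
Hence θ_B' = 90° − 29.49° = 60.51°.

θ_B' ≈ 60.51°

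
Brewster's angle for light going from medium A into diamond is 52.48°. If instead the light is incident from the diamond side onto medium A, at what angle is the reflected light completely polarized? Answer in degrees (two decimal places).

tan θ_B' = n₁/n₂ = 1/tan θ_B, so θ_B' = 90° − θ_B.
θ_B' = 90° − 52.48° = 37.52°.

θ_B' ≈ 37.52°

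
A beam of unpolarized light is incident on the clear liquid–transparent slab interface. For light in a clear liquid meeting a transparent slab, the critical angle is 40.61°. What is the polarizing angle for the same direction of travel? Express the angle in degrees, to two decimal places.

θ_B ≈ 33.06°

At the critical angle sin θ_c = n₂/n₁, giving n₂/n₁ = sin 40.61° = 0.6509.
Then tan θ_B = n₂/n₁ = 0.6509, so θ_B = arctan 0.6509 = 33.06°.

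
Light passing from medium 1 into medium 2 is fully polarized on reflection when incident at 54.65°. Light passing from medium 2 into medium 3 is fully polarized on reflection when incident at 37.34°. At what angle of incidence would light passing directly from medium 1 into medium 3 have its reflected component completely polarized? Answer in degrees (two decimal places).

θ_B ≈ 47.08°

tan θ_B(1→2) = n₂/n₁ = tan 54.65° = 1.4097.
tan θ_B(2→3) = n₃/n₂ = tan 37.34° = 0.7629.
So n₃/n₁ = (n₂/n₁)(n₃/n₂) = 1.4097 × 0.7629 = 1.0755.
θ_B(1→3) = arctan(1.0755) = 47.08°.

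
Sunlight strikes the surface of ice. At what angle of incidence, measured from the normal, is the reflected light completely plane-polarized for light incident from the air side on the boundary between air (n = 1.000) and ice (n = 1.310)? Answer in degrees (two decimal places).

θ_B ≈ 52.64°

At Brewster's angle the reflected and refracted rays are perpendicular, which with Snell's law gives tan θ_B = n₂/n₁.
Here n₂/n₁ = 1.310/1.000 = 1.3100, and Brewster's law gives tan θ_B = n₂/n₁.
θ_B = arctan(1.3100) = 52.64°.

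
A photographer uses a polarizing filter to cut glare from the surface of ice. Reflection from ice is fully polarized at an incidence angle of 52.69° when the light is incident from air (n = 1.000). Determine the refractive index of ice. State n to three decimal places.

Full polarization of the reflected beam means tan θ_B = n₂/n₁, where n₁ is the incident medium (air).
n₂ = n₁ tan θ_B = 1.000 × tan 52.69° = 1.312.

n ≈ 1.312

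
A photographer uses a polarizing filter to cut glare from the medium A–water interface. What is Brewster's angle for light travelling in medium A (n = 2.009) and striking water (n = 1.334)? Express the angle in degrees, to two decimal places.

The reflected p-component vanishes when tan θ_B = n₂/n₁.
tan θ_B = n₂/n₁ = 1.334/2.009 = 0.6640.
So θ_B = arctan 0.6640 = 33.58°.

θ_B ≈ 33.58°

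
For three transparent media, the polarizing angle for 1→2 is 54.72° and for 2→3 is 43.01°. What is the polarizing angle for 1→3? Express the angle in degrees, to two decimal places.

Each Brewster angle gives a ratio: n₂/n₁ = tan 54.72° = 1.4134, n₃/n₂ = tan 43.01° = 0.9328.
n₃/n₁ = 1.3185. Then tan θ_B(1→3) = n₃/n₁, so θ_B(1→3) = arctan(1.3185) = 52.82°.

θ_B ≈ 52.82°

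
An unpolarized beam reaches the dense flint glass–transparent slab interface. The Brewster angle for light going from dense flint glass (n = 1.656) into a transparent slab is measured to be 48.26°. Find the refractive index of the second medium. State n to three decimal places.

Full polarization of the reflected beam means tan θ_B = n₂/n₁, where n₁ is the incident medium (dense flint glass).
n₂ = n₁ tan θ_B = 1.656 × tan 48.26° = 1.856.

n ≈ 1.856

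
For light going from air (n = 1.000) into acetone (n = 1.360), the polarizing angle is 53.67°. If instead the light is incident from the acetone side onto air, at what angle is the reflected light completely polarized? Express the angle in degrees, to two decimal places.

θ_B' ≈ 36.33°

The two Brewster angles are complementary: θ_B' = 90° − θ_B = 90° − 53.67° = 36.33°.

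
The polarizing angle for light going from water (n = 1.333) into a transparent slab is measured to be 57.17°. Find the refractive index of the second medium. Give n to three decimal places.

Full polarization of the reflected beam means tan θ_B = n₂/n₁, where n₁ is the incident medium (water).
n₂ = n₁ tan θ_B = 1.333 × tan 57.17° = 2.066.

n ≈ 2.066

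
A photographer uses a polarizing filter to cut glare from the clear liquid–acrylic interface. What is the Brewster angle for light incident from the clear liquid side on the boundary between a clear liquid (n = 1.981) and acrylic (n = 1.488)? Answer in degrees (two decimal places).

tan θ_B = n₂/n₁ = 1.488/1.981 = 0.7511.
θ_B = arctan(0.7511) = 36.91°.

θ_B ≈ 36.91°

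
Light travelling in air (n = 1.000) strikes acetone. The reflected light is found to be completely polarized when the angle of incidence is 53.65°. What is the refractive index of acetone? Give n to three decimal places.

n ≈ 1.359

Brewster's law: tan θ_B = n₂/n₁ (light incident in air, refracted into acetone).
n₂ = n₁ tan θ_B = 1.000 × tan 53.65° = 1.359.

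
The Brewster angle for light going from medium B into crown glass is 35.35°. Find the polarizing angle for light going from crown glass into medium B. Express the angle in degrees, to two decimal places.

θ_B' ≈ 54.65°

The two Brewster angles are complementary: θ_B' = 90° − θ_B = 90° − 35.35° = 54.65°.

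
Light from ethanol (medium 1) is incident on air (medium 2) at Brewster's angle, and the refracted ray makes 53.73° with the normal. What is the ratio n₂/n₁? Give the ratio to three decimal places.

n₂/n₁ ≈ 0.734

θ_B + θ_t = 90°, so θ_B = 90° − 53.73° = 36.27°.
tan θ_B = n₂/n₁, so n₂/n₁ = tan 36.27° = 0.734.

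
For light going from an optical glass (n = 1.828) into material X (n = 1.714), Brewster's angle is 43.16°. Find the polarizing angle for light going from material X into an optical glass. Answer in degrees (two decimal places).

θ_B' ≈ 46.84°

Reversing the direction swaps n₁ and n₂, so tan θ_B' = 1/tan θ_B and θ_B' = 90° − θ_B.
Hence θ_B' = 90° − 43.16° = 46.84°.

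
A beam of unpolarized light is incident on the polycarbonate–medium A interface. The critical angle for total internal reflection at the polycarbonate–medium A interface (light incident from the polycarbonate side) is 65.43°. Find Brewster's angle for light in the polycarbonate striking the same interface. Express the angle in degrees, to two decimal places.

n₂/n₁ = sin θ_c = sin 65.43° = 0.9095.
tan θ_B equals the same ratio, so θ_B = arctan(0.9095) = 42.29°.

θ_B ≈ 42.29°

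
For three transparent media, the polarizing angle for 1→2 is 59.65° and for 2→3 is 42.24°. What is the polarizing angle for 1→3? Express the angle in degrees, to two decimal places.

θ_B ≈ 57.18°

Each Brewster angle gives a ratio: n₂/n₁ = tan 59.65° = 1.7079, n₃/n₂ = tan 42.24° = 0.9080.
n₃/n₁ = 1.5508. Then tan θ_B(1→3) = n₃/n₁, so θ_B(1→3) = arctan(1.5508) = 57.18°.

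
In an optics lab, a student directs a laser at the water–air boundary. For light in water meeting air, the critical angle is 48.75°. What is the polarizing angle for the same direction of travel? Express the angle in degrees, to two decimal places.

At the critical angle sin θ_c = n₂/n₁, giving n₂/n₁ = sin 48.75° = 0.7518.
Then tan θ_B = n₂/n₁ = 0.7518, so θ_B = arctan 0.7518 = 36.94°.

θ_B ≈ 36.94°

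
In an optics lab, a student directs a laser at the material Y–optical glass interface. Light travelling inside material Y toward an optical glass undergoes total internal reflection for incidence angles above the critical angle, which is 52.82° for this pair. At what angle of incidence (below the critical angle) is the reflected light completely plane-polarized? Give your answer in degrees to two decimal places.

θ_B ≈ 38.55°

n₂/n₁ = sin θ_c = sin 52.82° = 0.7967.
tan θ_B equals the same ratio, so θ_B = arctan(0.7967) = 38.55°.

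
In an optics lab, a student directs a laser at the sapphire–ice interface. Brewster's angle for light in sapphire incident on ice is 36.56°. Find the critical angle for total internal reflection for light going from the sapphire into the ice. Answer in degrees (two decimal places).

θ_c ≈ 47.87°

tan θ_B = n₂/n₁ = tan 36.56° = 0.7416.
Total internal reflection: sin θ_c = n₂/n₁ = 0.7416.
θ_c = arcsin(0.7416) = 47.87°.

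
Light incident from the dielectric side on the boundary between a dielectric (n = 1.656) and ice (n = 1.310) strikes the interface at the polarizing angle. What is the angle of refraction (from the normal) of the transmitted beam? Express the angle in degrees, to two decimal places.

θ_B = arctan(n₂/n₁) = arctan(1.310/1.656) = 38.35°.
The refracted ray is perpendicular to the reflected ray, so θ_t = 90° − θ_B = 51.65°.

θ_t ≈ 51.65°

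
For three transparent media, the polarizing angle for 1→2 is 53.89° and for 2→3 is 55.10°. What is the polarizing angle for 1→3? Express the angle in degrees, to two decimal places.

θ_B ≈ 63.03°

Each Brewster angle gives a ratio: n₂/n₁ = tan 53.89° = 1.3708, n₃/n₂ = tan 55.10° = 1.4335.
So n₃/n₁ = (n₂/n₁)(n₃/n₂) = 1.3708 × 1.4335 = 1.9651.
θ_B(1→3) = arctan(1.9651) = 63.03°.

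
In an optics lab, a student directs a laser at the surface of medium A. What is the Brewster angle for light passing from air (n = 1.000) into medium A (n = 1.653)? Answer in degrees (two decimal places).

At Brewster's angle the reflected and refracted rays are perpendicular, which with Snell's law gives tan θ_B = n₂/n₁.
tan θ_B = n₂/n₁ = 1.653/1.000 = 1.6530.
θ_B = arctan(1.6530) = 58.83°.

θ_B ≈ 58.83°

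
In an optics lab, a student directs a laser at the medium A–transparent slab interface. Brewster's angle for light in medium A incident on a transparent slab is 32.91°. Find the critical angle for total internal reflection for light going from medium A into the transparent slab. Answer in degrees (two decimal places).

tan θ_B = n₂/n₁ = tan 32.91° = 0.6472.
Total internal reflection: sin θ_c = n₂/n₁ = 0.6472.
θ_c = arcsin(0.6472) = 40.33°.

θ_c ≈ 40.33°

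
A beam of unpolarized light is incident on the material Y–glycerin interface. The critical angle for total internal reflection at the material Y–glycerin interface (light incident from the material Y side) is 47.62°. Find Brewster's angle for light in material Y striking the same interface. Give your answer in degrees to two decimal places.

θ_B ≈ 36.45°

n₂/n₁ = sin θ_c = sin 47.62° = 0.7387.
tan θ_B equals the same ratio, so θ_B = arctan(0.7387) = 36.45°.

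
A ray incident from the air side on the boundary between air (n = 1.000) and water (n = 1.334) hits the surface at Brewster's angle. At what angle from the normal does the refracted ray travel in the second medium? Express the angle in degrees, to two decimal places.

θ_t ≈ 36.86°

tan θ_B = n₂/n₁ = 1.334/1.000 = 1.3340, so θ_B = 53.14°.
At Brewster's angle the reflected and refracted rays are perpendicular, so θ_t = 90° − θ_B = 90° − 53.14° = 36.86°.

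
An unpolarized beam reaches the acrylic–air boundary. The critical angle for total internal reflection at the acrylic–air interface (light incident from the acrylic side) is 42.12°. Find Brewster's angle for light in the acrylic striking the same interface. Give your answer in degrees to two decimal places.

θ_B ≈ 33.85°

At the critical angle sin θ_c = n₂/n₁, giving n₂/n₁ = sin 42.12° = 0.6707.
Then tan θ_B = n₂/n₁ = 0.6707, so θ_B = arctan 0.6707 = 33.85°.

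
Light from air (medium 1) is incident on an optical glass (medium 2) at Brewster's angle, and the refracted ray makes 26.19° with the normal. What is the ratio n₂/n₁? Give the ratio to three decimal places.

θ_B + θ_t = 90°, so θ_B = 90° − 26.19° = 63.81°.
tan θ_B = n₂/n₁, so n₂/n₁ = tan 63.81° = 2.033.

n₂/n₁ ≈ 2.033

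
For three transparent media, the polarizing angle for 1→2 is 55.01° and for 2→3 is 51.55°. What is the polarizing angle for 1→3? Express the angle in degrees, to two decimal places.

θ_B ≈ 60.94°

Each Brewster angle gives a ratio: n₂/n₁ = tan 55.01° = 1.4287, n₃/n₂ = tan 51.55° = 1.2594.
So n₃/n₁ = (n₂/n₁)(n₃/n₂) = 1.4287 × 1.2594 = 1.7993.
θ_B(1→3) = arctan(1.7993) = 60.94°.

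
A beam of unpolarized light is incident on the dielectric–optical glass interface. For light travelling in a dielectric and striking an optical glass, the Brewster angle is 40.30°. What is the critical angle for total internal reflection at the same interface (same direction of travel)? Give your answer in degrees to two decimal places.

From Brewster, n₂/n₁ = tan θ_B = tan 40.30° = 0.8481.
Then sin θ_c = n₂/n₁ = 0.8481, so θ_c = arcsin 0.8481 = 58.00°.

θ_c ≈ 58.00°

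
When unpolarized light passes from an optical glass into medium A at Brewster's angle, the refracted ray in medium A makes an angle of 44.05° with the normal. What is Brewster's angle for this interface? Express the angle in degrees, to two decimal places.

Brewster's condition makes the reflected and refracted beams perpendicular: θ_B + θ_t = 90°.
θ_B = 90° − 44.05° = 45.95°.

θ_B ≈ 45.95°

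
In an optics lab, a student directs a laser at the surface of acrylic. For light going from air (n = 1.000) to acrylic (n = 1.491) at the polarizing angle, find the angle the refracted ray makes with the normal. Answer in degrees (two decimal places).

θ_t ≈ 33.85°

First find Brewster's angle: tan θ_B = 1.491/1.000 = 1.4910, giving θ_B = 56.15°.
At Brewster's angle the reflected and refracted rays are perpendicular, so θ_t = 90° − θ_B = 90° − 56.15° = 33.85°.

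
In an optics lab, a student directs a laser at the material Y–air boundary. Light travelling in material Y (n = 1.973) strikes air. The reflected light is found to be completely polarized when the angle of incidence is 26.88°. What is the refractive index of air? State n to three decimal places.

At Brewster's angle, tan θ_B = n₂/n₁ with n₁ on the incident side (material Y) and n₂ on the transmitted side (air).
n₂ = n₁ tan θ_B = 1.973 × tan 26.88° = 1.000.

n ≈ 1.000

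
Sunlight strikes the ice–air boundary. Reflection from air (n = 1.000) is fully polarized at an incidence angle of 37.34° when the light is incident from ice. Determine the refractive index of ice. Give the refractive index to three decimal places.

n ≈ 1.311

At the polarizing angle, tan θ_B = n₂/n₁ with n₁ on the incident side (ice) and n₂ on the transmitted side (air).
n₁ = n₂ / tan θ_B = 1.000 / tan 37.34° = 1.311.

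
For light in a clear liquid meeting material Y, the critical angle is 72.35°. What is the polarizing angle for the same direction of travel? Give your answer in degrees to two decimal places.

sin θ_c = n₂/n₁, so n₂/n₁ = sin 72.35° = 0.9529.
Brewster: tan θ_B = n₂/n₁ = 0.9529.
θ_B = arctan(0.9529) = 43.62°.

θ_B ≈ 43.62°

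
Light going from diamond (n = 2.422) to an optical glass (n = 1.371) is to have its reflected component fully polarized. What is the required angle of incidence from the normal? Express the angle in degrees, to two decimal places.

θ_B ≈ 29.51°

Brewster's condition: tan θ_B = n₂/n₁ = 1.371/2.422 = 0.5661. Taking the arctangent, θ_B = 29.51°.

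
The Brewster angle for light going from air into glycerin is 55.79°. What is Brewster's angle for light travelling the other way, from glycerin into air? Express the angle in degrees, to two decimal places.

θ_B' ≈ 34.21°

tan θ_B' = n₁/n₂ = 1/tan θ_B, so θ_B' = 90° − θ_B.
θ_B' = 90° − 55.79° = 34.21°.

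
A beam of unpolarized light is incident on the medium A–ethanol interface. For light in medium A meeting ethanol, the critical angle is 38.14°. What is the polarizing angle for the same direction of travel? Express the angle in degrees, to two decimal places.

θ_B ≈ 31.70°

At the critical angle sin θ_c = n₂/n₁, giving n₂/n₁ = sin 38.14° = 0.6176.
Then tan θ_B = n₂/n₁ = 0.6176, so θ_B = arctan 0.6176 = 31.70°.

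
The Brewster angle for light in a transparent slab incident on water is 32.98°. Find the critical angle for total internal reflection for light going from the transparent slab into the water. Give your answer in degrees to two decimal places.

θ_c ≈ 40.46°

From Brewster, n₂/n₁ = tan θ_B = tan 32.98° = 0.6489.
Then sin θ_c = n₂/n₁ = 0.6489, so θ_c = arcsin 0.6489 = 40.46°.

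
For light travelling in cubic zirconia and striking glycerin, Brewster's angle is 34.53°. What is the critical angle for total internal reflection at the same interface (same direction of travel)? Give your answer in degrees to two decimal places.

n₂/n₁ = tan 34.53° = 0.6881; the critical angle satisfies sin θ_c = n₂/n₁.
θ_c = arcsin(0.6881) = 43.48°.

θ_c ≈ 43.48°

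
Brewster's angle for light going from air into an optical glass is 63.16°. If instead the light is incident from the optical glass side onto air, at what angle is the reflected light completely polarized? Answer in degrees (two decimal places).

Reversing the direction swaps n₁ and n₂, so tan θ_B' = 1/tan θ_B and θ_B' = 90° − θ_B.
Hence θ_B' = 90° − 63.16° = 26.84°.

θ_B' ≈ 26.84°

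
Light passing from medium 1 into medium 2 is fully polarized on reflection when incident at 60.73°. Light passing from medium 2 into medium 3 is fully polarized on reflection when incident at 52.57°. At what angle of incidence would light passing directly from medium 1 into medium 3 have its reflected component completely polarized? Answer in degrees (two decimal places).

Each Brewster angle gives a ratio: n₂/n₁ = tan 60.73° = 1.7842, n₃/n₂ = tan 52.57° = 1.3065.
Multiplying, n₃/n₁ = 1.7842 × 1.3065 = 2.3311, and θ_B(1→3) = arctan 2.3311 = 66.78°.

θ_B ≈ 66.78°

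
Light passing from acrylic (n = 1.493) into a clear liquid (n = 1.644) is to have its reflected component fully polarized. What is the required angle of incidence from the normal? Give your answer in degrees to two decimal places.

Here n₂/n₁ = 1.644/1.493 = 1.1011, and Brewster's law gives tan θ_B = n₂/n₁.
So θ_B = arctan 1.1011 = 47.76°.

θ_B ≈ 47.76°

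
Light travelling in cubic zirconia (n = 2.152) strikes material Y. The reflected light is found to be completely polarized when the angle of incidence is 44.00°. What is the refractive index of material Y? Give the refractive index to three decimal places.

At Brewster's angle, tan θ_B = n₂/n₁ with n₁ on the incident side (cubic zirconia) and n₂ on the transmitted side (material Y).
n₂ = n₁ tan θ_B = 2.152 × tan 44.00° = 2.078.

n ≈ 2.078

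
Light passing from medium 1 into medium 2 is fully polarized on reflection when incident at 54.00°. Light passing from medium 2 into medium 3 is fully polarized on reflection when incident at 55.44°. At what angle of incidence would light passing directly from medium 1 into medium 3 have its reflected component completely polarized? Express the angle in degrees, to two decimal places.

Each Brewster angle gives a ratio: n₂/n₁ = tan 54.00° = 1.3764, n₃/n₂ = tan 55.44° = 1.4517.
So n₃/n₁ = (n₂/n₁)(n₃/n₂) = 1.3764 × 1.4517 = 1.9982.
θ_B(1→3) = arctan(1.9982) = 63.41°.

θ_B ≈ 63.41°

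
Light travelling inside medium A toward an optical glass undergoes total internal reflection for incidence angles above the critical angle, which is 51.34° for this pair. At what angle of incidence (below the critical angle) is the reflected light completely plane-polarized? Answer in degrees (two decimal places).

θ_B ≈ 37.99°

sin θ_c = n₂/n₁, so n₂/n₁ = sin 51.34° = 0.7809.
Brewster: tan θ_B = n₂/n₁ = 0.7809.
θ_B = arctan(0.7809) = 37.99°.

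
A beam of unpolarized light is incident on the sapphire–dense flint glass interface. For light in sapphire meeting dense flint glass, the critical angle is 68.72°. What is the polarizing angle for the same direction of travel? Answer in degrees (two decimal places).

θ_B ≈ 42.98°

n₂/n₁ = sin θ_c = sin 68.72° = 0.9318.
tan θ_B equals the same ratio, so θ_B = arctan(0.9318) = 42.98°.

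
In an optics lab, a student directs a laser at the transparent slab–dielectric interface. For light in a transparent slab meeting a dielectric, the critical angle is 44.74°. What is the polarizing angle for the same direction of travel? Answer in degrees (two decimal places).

sin θ_c = n₂/n₁, so n₂/n₁ = sin 44.74° = 0.7039.
Brewster: tan θ_B = n₂/n₁ = 0.7039.
θ_B = arctan(0.7039) = 35.14°.

θ_B ≈ 35.14°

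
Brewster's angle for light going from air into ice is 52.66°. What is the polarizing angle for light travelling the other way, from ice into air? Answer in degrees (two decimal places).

θ_B' ≈ 37.34°

tan θ_B' = n₁/n₂ = 1/tan θ_B, so θ_B' = 90° − θ_B.
θ_B' = 90° − 52.66° = 37.34°.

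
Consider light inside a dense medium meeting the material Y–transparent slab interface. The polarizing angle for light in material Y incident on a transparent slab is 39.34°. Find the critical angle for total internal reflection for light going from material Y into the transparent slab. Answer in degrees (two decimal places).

n₂/n₁ = tan 39.34° = 0.8197; the critical angle satisfies sin θ_c = n₂/n₁.
θ_c = arcsin(0.8197) = 55.05°.

θ_c ≈ 55.05°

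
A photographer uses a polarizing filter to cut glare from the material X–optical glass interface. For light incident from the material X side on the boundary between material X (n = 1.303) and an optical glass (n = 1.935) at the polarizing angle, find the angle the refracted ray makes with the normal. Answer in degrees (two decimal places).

θ_t ≈ 33.96°

θ_B = arctan(n₂/n₁) = arctan(1.935/1.303) = 56.04°.
Since θ_B + θ_t = 90° at Brewster incidence, θ_t = 90° − 56.04° = 33.96°.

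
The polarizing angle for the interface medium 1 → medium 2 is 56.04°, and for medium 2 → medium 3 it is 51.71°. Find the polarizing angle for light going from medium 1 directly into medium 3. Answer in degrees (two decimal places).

θ_B ≈ 62.00°

Each Brewster angle gives a ratio: n₂/n₁ = tan 56.04° = 1.4848, n₃/n₂ = tan 51.71° = 1.2667.
Multiplying, n₃/n₁ = 1.4848 × 1.2667 = 1.8808, and θ_B(1→3) = arctan 1.8808 = 62.00°.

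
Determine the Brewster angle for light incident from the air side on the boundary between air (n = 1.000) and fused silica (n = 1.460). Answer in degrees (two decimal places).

The reflected p-component vanishes when tan θ_B = n₂/n₁.
Here n₂/n₁ = 1.460/1.000 = 1.4600, and Brewster's law gives tan θ_B = n₂/n₁.
θ_B = arctan(1.4600) = 55.59°.

θ_B ≈ 55.59°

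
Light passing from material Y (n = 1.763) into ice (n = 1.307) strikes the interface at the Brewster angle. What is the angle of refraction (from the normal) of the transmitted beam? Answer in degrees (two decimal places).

tan θ_B = n₂/n₁ = 1.307/1.763 = 0.7413, so θ_B = 36.55°.
The refracted ray is perpendicular to the reflected ray, so θ_t = 90° − θ_B = 53.45°.

θ_t ≈ 53.45°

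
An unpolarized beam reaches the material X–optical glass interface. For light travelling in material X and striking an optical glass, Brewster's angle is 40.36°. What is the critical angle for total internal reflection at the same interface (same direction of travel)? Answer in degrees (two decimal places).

n₂/n₁ = tan 40.36° = 0.8499; the critical angle satisfies sin θ_c = n₂/n₁.
θ_c = arcsin(0.8499) = 58.20°.

θ_c ≈ 58.20°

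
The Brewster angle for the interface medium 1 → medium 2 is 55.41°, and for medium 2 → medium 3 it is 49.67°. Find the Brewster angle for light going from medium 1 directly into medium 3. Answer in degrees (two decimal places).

θ_B ≈ 59.65°

n₂/n₁ = tan 55.41° = 1.4501 and n₃/n₂ = tan 49.67° = 1.1779.
So n₃/n₁ = (n₂/n₁)(n₃/n₂) = 1.4501 × 1.1779 = 1.7081.
θ_B(1→3) = arctan(1.7081) = 59.65°.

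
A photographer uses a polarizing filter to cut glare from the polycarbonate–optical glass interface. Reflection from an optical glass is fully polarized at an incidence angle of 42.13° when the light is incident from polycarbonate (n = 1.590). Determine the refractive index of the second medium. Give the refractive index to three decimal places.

Full polarization of the reflected beam means tan θ_B = n₂/n₁, where n₁ is the incident medium (polycarbonate).
n₂ = n₁ tan θ_B = 1.590 × tan 42.13° = 1.438.

n ≈ 1.438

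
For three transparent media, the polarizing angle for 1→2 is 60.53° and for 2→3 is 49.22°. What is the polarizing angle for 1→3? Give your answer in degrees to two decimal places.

θ_B ≈ 64.01°

Each Brewster angle gives a ratio: n₂/n₁ = tan 60.53° = 1.7697, n₃/n₂ = tan 49.22° = 1.1593.
So n₃/n₁ = (n₂/n₁)(n₃/n₂) = 1.7697 × 1.1593 = 2.0516.
θ_B(1→3) = arctan(2.0516) = 64.01°.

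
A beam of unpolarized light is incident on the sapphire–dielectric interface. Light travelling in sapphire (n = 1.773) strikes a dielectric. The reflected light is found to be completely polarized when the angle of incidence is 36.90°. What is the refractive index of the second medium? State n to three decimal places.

n ≈ 1.331

Full polarization of the reflected beam means tan θ_B = n₂/n₁, where n₁ is the incident medium (sapphire).
n₂ = n₁ tan θ_B = 1.773 × tan 36.90° = 1.331.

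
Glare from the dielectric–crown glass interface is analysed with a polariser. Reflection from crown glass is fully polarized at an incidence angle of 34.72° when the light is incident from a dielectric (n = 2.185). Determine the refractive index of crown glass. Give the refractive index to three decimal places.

n ≈ 1.514

Brewster's law: tan θ_B = n₂/n₁ (light incident in a dielectric, refracted into crown glass).
n₂ = n₁ tan θ_B = 2.185 × tan 34.72° = 1.514.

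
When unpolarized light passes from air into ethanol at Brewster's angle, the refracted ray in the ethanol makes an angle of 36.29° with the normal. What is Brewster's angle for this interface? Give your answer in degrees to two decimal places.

Brewster's condition makes the reflected and refracted beams perpendicular: θ_B + θ_t = 90°.
θ_B = 90° − 36.29° = 53.71°.

θ_B ≈ 53.71°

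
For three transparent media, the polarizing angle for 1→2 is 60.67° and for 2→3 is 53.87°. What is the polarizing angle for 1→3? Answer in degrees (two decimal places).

θ_B ≈ 67.70°

Each Brewster angle gives a ratio: n₂/n₁ = tan 60.67° = 1.7798, n₃/n₂ = tan 53.87° = 1.3698.
Multiplying, n₃/n₁ = 1.7798 × 1.3698 = 2.4380, and θ_B(1→3) = arctan 2.4380 = 67.70°.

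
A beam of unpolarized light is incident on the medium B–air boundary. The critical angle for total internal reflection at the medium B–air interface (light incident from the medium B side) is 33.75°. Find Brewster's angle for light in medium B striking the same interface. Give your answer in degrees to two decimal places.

θ_B ≈ 29.06°

sin θ_c = n₂/n₁, so n₂/n₁ = sin 33.75° = 0.5556.
Brewster: tan θ_B = n₂/n₁ = 0.5556.
θ_B = arctan(0.5556) = 29.06°.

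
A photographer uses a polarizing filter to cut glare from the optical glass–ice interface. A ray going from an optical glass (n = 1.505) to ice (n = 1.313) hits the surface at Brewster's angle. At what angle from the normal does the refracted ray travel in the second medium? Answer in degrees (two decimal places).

θ_B = arctan(n₂/n₁) = arctan(1.313/1.505) = 41.10°.
Since θ_B + θ_t = 90° at Brewster incidence, θ_t = 90° − 41.10° = 48.90°.

θ_t ≈ 48.90°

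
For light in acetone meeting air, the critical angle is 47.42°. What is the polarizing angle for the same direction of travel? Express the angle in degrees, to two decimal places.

n₂/n₁ = sin θ_c = sin 47.42° = 0.7363.
tan θ_B equals the same ratio, so θ_B = arctan(0.7363) = 36.37°.

θ_B ≈ 36.37°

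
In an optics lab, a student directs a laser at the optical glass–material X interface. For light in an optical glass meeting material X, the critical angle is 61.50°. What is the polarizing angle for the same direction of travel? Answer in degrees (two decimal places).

n₂/n₁ = sin θ_c = sin 61.50° = 0.8788.
tan θ_B equals the same ratio, so θ_B = arctan(0.8788) = 41.31°.

θ_B ≈ 41.31°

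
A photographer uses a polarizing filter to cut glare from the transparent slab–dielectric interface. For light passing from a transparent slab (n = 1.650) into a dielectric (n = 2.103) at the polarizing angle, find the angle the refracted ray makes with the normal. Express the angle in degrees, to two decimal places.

θ_t ≈ 38.12°

θ_B = arctan(n₂/n₁) = arctan(2.103/1.650) = 51.88°.
At Brewster's angle the reflected and refracted rays are perpendicular, so θ_t = 90° − θ_B = 90° − 51.88° = 38.12°.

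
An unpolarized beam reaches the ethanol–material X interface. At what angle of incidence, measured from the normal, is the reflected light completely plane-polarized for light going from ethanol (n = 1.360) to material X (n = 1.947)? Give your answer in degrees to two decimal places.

θ_B ≈ 55.07°

Here n₂/n₁ = 1.947/1.360 = 1.4316, and Brewster's law gives tan θ_B = n₂/n₁.
θ_B = arctan(1.4316) = 55.07°.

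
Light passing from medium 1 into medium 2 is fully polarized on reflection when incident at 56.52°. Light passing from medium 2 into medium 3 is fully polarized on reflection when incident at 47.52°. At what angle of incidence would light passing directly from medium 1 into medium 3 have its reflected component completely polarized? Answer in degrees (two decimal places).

θ_B ≈ 58.80°

tan θ_B(1→2) = n₂/n₁ = tan 56.52° = 1.5120.
tan θ_B(2→3) = n₃/n₂ = tan 47.52° = 1.0921.
n₃/n₁ = 1.6512. Then tan θ_B(1→3) = n₃/n₁, so θ_B(1→3) = arctan(1.6512) = 58.80°.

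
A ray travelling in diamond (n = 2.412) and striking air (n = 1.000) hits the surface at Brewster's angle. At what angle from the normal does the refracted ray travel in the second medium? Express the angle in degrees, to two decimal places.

θ_t ≈ 67.48°

tan θ_B = n₂/n₁ = 1.000/2.412 = 0.4146, so θ_B = 22.52°.
Since θ_B + θ_t = 90° at Brewster incidence, θ_t = 90° − 22.52° = 67.48°.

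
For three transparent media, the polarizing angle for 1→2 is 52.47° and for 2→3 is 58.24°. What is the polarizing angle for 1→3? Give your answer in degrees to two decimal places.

Each Brewster angle gives a ratio: n₂/n₁ = tan 52.47° = 1.3018, n₃/n₂ = tan 58.24° = 1.6154.
Multiplying, n₃/n₁ = 1.3018 × 1.6154 = 2.1029, and θ_B(1→3) = arctan 2.1029 = 64.57°.

θ_B ≈ 64.57°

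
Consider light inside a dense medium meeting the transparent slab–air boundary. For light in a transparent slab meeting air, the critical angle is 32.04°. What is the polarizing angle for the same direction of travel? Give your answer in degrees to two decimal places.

At the critical angle sin θ_c = n₂/n₁, giving n₂/n₁ = sin 32.04° = 0.5305.
Then tan θ_B = n₂/n₁ = 0.5305, so θ_B = arctan 0.5305 = 27.95°.

θ_B ≈ 27.95°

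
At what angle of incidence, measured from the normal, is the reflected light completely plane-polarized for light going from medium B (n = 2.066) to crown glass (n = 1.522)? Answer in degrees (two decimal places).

θ_B ≈ 36.38°

Here n₂/n₁ = 1.522/2.066 = 0.7367, and Brewster's law gives tan θ_B = n₂/n₁.
θ_B = arctan(0.7367) = 36.38°.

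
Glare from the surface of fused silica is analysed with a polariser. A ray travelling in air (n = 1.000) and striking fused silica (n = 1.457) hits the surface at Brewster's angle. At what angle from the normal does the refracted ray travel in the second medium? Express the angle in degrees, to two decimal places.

θ_t ≈ 34.46°

tan θ_B = n₂/n₁ = 1.457/1.000 = 1.4570, so θ_B = 55.54°.
Since θ_B + θ_t = 90° at Brewster incidence, θ_t = 90° − 55.54° = 34.46°.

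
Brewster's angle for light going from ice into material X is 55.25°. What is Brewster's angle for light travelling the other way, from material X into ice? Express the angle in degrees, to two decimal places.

θ_B' ≈ 34.75°

Reversing the direction swaps n₁ and n₂, so tan θ_B' = 1/tan θ_B and θ_B' = 90° − θ_B.
Hence θ_B' = 90° − 55.25° = 34.75°.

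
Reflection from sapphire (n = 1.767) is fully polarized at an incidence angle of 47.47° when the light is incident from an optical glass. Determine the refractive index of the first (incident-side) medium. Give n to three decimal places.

Full polarization of the reflected beam means tan θ_B = n₂/n₁, where n₁ is the incident medium (an optical glass).
n₁ = n₂ / tan θ_B = 1.767 / tan 47.47° = 1.621.

n ≈ 1.621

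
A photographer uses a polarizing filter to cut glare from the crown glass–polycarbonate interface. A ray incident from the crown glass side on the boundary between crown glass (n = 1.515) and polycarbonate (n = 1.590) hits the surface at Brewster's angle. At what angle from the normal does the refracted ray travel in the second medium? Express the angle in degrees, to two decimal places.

θ_t ≈ 43.62°

θ_B = arctan(n₂/n₁) = arctan(1.590/1.515) = 46.38°.
Since θ_B + θ_t = 90° at Brewster incidence, θ_t = 90° − 46.38° = 43.62°.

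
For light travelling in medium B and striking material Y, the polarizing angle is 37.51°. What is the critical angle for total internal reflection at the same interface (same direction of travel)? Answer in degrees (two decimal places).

θ_c ≈ 50.14°

tan θ_B = n₂/n₁ = tan 37.51° = 0.7676.
Total internal reflection: sin θ_c = n₂/n₁ = 0.7676.
θ_c = arcsin(0.7676) = 50.14°.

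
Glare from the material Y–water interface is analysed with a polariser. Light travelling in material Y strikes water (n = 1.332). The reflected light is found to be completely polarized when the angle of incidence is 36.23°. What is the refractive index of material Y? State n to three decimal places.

At the polarizing angle, tan θ_B = n₂/n₁ with n₁ on the incident side (material Y) and n₂ on the transmitted side (water).
n₁ = n₂ / tan θ_B = 1.332 / tan 36.23° = 1.818.

n ≈ 1.818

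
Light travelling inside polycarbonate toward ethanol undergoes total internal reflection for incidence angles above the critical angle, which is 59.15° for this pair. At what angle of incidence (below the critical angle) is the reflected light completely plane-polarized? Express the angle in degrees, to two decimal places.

θ_B ≈ 40.65°

At the critical angle sin θ_c = n₂/n₁, giving n₂/n₁ = sin 59.15° = 0.8585.
Then tan θ_B = n₂/n₁ = 0.8585, so θ_B = arctan 0.8585 = 40.65°.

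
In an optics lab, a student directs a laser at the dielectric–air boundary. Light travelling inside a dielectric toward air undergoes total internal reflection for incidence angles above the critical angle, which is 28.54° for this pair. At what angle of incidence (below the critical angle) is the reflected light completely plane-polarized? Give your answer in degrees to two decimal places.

At the critical angle sin θ_c = n₂/n₁, giving n₂/n₁ = sin 28.54° = 0.4778.
Then tan θ_B = n₂/n₁ = 0.4778, so θ_B = arctan 0.4778 = 25.54°.

θ_B ≈ 25.54°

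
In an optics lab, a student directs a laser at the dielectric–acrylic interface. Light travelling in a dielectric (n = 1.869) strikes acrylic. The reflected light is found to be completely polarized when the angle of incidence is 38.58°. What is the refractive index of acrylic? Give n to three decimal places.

n ≈ 1.491

At Brewster's angle, tan θ_B = n₂/n₁ with n₁ on the incident side (a dielectric) and n₂ on the transmitted side (acrylic).
n₂ = n₁ tan θ_B = 1.869 × tan 38.58° = 1.491.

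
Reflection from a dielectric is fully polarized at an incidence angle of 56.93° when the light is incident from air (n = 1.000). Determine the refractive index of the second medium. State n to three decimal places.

n ≈ 1.536

Brewster's law: tan θ_B = n₂/n₁ (light incident in air, refracted into a dielectric).
n₂ = n₁ tan θ_B = 1.000 × tan 56.93° = 1.536.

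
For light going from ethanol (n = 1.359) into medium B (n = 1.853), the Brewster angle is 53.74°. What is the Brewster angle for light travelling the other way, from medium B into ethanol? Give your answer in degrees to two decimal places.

θ_B' ≈ 36.26°

The two Brewster angles are complementary: θ_B' = 90° − θ_B = 90° − 53.74° = 36.26°.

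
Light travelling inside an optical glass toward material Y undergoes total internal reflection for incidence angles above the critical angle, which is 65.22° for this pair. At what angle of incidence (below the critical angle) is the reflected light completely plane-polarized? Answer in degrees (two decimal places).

θ_B ≈ 42.24°

n₂/n₁ = sin θ_c = sin 65.22° = 0.9079.
tan θ_B equals the same ratio, so θ_B = arctan(0.9079) = 42.24°.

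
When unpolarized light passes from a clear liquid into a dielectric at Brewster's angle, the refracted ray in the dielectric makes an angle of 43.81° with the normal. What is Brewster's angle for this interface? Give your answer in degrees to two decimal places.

θ_B ≈ 46.19°

Brewster's condition makes the reflected and refracted beams perpendicular: θ_B + θ_t = 90°.
θ_B = 90° − 43.81° = 46.19°.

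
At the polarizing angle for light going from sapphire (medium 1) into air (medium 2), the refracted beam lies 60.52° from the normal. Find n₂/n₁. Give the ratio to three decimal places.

θ_B + θ_t = 90°, so θ_B = 90° − 60.52° = 29.48°.
tan θ_B = n₂/n₁, so n₂/n₁ = tan 29.48° = 0.565.

n₂/n₁ ≈ 0.565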